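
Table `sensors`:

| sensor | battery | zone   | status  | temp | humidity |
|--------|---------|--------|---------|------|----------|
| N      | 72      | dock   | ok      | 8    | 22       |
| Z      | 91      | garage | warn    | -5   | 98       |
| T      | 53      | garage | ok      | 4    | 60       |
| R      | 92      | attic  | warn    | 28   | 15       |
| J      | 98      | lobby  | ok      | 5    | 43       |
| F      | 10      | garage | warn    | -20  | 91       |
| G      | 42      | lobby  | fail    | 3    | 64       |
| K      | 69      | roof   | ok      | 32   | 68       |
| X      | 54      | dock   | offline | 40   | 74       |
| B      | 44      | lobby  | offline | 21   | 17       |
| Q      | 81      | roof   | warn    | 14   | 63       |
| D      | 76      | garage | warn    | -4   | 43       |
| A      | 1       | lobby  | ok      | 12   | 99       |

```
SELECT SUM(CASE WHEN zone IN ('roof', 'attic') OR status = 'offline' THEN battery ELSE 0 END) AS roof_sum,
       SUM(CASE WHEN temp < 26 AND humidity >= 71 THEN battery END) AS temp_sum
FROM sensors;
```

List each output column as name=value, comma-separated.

[roof_sum: zone IN ('roof', 'attic') OR status = 'offline']
sensor=N: ✗
sensor=Z: ✗
sensor=T: ✗
sensor=R: ✓ → 92
sensor=J: ✗
sensor=F: ✗
sensor=G: ✗
sensor=K: ✓ → 69
sensor=X: ✓ → 54
sensor=B: ✓ → 44
sensor=Q: ✓ → 81
sensor=D: ✗
sensor=A: ✗
roof_sum = 92 + 69 + 54 + 44 + 81 = 340
—
[temp_sum: temp < 26 AND humidity >= 71]
sensor=N: ✗
sensor=Z: ✓ → 91
sensor=T: ✗
sensor=R: ✗
sensor=J: ✗
sensor=F: ✓ → 10
sensor=G: ✗
sensor=K: ✗
sensor=X: ✗
sensor=B: ✗
sensor=Q: ✗
sensor=D: ✗
sensor=A: ✓ → 1
temp_sum = 91 + 10 + 1 = 102

roof_sum=340, temp_sum=102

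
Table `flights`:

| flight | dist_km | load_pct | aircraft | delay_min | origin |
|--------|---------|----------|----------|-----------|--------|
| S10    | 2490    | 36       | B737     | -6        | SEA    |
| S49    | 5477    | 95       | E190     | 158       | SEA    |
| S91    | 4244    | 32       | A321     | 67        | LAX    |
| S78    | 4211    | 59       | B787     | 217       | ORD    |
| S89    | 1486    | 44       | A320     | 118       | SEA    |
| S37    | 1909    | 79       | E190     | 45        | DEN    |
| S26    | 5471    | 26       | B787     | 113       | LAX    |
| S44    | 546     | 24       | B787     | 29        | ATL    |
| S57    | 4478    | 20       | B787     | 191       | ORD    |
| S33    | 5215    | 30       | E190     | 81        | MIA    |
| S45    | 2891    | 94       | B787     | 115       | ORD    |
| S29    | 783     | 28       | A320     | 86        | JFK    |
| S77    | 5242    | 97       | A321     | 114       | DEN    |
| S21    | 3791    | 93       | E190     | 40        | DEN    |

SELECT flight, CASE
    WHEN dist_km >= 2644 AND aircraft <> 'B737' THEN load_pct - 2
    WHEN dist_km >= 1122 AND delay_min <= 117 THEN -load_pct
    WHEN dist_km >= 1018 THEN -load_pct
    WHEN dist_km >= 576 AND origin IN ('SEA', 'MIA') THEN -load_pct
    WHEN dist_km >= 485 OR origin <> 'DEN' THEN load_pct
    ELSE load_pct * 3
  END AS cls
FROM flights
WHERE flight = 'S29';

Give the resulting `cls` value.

28

flight = S29: dist_km=783, load_pct=28, aircraft=A320, delay_min=86, origin=JFK.
dist_km >= 2644 AND aircraft <> 'B737' → false
dist_km >= 1122 AND delay_min <= 117 → false
dist_km >= 1018 → false
dist_km >= 576 AND origin IN ('SEA', 'MIA') → false
dist_km >= 485 OR origin <> 'DEN' → true → 28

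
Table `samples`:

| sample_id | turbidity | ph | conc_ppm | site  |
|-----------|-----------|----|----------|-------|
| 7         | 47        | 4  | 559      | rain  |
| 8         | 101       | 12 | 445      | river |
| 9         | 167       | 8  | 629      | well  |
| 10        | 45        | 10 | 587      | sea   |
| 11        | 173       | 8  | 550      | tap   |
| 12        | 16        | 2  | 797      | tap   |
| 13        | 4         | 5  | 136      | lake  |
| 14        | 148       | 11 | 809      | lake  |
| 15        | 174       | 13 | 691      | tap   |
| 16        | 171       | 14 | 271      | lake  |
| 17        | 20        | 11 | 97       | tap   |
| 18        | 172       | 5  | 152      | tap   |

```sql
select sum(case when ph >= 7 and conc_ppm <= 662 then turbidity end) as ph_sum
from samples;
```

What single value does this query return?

677

sample_id=7: ✗
sample_id=8: ✓ → 101
sample_id=9: ✓ → 167
sample_id=10: ✓ → 45
sample_id=11: ✓ → 173
sample_id=12: ✗
sample_id=13: ✗
sample_id=14: ✗
sample_id=15: ✗
sample_id=16: ✓ → 171
sample_id=17: ✓ → 20
sample_id=18: ✗
ph_sum = 101 + 167 + 45 + 173 + 171 + 20 = 677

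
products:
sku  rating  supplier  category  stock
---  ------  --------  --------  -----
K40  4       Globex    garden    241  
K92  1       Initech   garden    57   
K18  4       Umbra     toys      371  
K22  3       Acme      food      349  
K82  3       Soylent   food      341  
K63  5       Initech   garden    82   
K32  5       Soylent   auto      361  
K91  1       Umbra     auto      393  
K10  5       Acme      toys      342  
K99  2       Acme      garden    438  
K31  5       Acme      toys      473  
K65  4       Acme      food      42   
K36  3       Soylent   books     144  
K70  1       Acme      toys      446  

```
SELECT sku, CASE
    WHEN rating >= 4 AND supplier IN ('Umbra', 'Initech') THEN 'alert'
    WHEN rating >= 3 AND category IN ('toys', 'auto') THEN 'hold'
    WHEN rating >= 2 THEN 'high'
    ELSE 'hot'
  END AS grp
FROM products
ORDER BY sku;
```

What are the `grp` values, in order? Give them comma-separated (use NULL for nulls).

hold, alert, high, hold, hold, high, high, alert, high, hot, high, hot, hot, high

sku=K10: rating >= 3 AND category IN ('toys', 'auto') → hold
sku=K18: rating >= 4 AND supplier IN ('Umbra', 'Initech') → alert
sku=K22: rating >= 2 → high
sku=K31: rating >= 3 AND category IN ('toys', 'auto') → hold
sku=K32: rating >= 3 AND category IN ('toys', 'auto') → hold
sku=K36: rating >= 2 → high
sku=K40: rating >= 2 → high
sku=K63: rating >= 4 AND supplier IN ('Umbra', 'Initech') → alert
sku=K65: rating >= 2 → high
sku=K70: ELSE → hot
sku=K82: rating >= 2 → high
sku=K91: ELSE → hot
sku=K92: ELSE → hot
sku=K99: rating >= 2 → high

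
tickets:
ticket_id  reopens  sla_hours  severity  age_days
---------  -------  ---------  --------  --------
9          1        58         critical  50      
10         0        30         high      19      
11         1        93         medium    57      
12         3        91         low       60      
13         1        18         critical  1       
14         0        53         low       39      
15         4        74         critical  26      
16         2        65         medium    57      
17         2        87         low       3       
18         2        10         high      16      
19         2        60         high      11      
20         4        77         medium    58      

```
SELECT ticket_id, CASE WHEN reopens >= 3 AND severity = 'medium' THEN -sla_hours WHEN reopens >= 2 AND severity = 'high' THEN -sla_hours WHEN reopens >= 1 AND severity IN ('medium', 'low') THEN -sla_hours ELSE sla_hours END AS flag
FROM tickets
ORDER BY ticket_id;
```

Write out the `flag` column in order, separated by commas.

ticket_id=9: ELSE → 58
ticket_id=10: ELSE → 30
ticket_id=11: reopens >= 1 AND severity IN ('medium', 'low') → -93
ticket_id=12: reopens >= 1 AND severity IN ('medium', 'low') → -91
ticket_id=13: ELSE → 18
ticket_id=14: ELSE → 53
ticket_id=15: ELSE → 74
ticket_id=16: reopens >= 1 AND severity IN ('medium', 'low') → -65
ticket_id=17: reopens >= 1 AND severity IN ('medium', 'low') → -87
ticket_id=18: reopens >= 2 AND severity = 'high' → -10
ticket_id=19: reopens >= 2 AND severity = 'high' → -60
ticket_id=20: reopens >= 3 AND severity = 'medium' → -77

58, 30, -93, -91, 18, 53, 74, -65, -87, -10, -60, -77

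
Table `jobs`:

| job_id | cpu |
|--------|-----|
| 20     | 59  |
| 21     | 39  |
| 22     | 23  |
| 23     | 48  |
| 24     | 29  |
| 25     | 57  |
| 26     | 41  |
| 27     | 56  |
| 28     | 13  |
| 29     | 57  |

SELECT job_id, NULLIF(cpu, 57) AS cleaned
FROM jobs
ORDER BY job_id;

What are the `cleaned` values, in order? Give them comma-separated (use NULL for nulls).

59, 39, 23, 48, 29, NULL, 41, 56, 13, NULL

job_id=20: cpu=59 vs 57: differ → 59
job_id=21: cpu=39 vs 57: differ → 39
job_id=22: cpu=23 vs 57: differ → 23
job_id=23: cpu=48 vs 57: differ → 48
job_id=24: cpu=29 vs 57: differ → 29
job_id=25: cpu=57 vs 57: equal → NULL
job_id=26: cpu=41 vs 57: differ → 41
job_id=27: cpu=56 vs 57: differ → 56
job_id=28: cpu=13 vs 57: differ → 13
job_id=29: cpu=57 vs 57: equal → NULL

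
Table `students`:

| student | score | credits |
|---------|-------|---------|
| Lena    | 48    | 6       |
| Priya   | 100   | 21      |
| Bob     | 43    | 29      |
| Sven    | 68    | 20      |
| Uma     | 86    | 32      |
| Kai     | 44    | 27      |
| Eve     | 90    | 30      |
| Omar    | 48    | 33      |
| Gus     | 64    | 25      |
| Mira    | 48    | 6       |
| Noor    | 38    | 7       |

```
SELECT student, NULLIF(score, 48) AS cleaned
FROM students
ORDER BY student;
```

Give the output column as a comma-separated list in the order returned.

43, 90, 64, 44, NULL, NULL, 38, NULL, 100, 68, 86

student=Bob: score=43 vs 48: differ → 43
student=Eve: score=90 vs 48: differ → 90
student=Gus: score=64 vs 48: differ → 64
student=Kai: score=44 vs 48: differ → 44
student=Lena: score=48 vs 48: equal → NULL
student=Mira: score=48 vs 48: equal → NULL
student=Noor: score=38 vs 48: differ → 38
student=Omar: score=48 vs 48: equal → NULL
student=Priya: score=100 vs 48: differ → 100
student=Sven: score=68 vs 48: differ → 68
student=Uma: score=86 vs 48: differ → 86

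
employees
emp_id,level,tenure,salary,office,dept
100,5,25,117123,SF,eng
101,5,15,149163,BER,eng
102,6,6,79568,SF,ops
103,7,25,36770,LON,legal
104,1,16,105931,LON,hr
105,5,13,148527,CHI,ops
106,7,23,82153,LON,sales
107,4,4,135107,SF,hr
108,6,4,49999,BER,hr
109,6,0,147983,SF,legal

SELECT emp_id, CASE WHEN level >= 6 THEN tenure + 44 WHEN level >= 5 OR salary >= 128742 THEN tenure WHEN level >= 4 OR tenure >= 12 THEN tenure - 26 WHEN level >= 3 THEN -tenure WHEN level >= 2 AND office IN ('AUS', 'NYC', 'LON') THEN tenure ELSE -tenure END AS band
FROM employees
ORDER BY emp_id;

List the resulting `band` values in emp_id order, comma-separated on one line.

25, 15, 50, 69, -10, 13, 67, 4, 48, 44

emp_id=100: level >= 5 OR salary >= 128742 → 25
emp_id=101: level >= 5 OR salary >= 128742 → 15
emp_id=102: level >= 6 → 50
emp_id=103: level >= 6 → 69
emp_id=104: level >= 4 OR tenure >= 12 → -10
emp_id=105: level >= 5 OR salary >= 128742 → 13
emp_id=106: level >= 6 → 67
emp_id=107: level >= 5 OR salary >= 128742 → 4
emp_id=108: level >= 6 → 48
emp_id=109: level >= 6 → 44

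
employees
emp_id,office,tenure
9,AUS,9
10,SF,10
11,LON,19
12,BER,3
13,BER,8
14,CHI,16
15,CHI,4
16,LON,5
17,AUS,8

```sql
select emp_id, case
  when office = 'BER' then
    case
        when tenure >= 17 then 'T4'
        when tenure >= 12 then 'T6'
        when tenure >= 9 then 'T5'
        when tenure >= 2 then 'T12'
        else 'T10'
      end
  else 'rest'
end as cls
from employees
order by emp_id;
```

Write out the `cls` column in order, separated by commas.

rest, rest, rest, T12, T12, rest, rest, rest, rest

emp_id=9: office='AUS' → outer ELSE → rest
emp_id=10: office='SF' → outer ELSE → rest
emp_id=11: office='LON' → outer ELSE → rest
emp_id=12: office='BER' → inner[tenure >= 2] → T12
emp_id=13: office='BER' → inner[tenure >= 2] → T12
emp_id=14: office='CHI' → outer ELSE → rest
emp_id=15: office='CHI' → outer ELSE → rest
emp_id=16: office='LON' → outer ELSE → rest
emp_id=17: office='AUS' → outer ELSE → rest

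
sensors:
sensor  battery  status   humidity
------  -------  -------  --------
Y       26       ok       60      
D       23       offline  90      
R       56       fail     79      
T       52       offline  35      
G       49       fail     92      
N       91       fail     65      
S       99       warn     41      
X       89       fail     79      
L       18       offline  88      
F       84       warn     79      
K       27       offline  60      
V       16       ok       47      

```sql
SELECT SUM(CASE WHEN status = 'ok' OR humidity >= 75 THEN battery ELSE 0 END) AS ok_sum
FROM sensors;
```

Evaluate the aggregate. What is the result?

sensor=Y: ✓ → 26
sensor=D: ✓ → 23
sensor=R: ✓ → 56
sensor=T: ✗
sensor=G: ✓ → 49
sensor=N: ✗
sensor=S: ✗
sensor=X: ✓ → 89
sensor=L: ✓ → 18
sensor=F: ✓ → 84
sensor=K: ✗
sensor=V: ✓ → 16
ok_sum = 26 + 23 + 56 + 49 + 89 + 18 + 84 + 16 = 361

361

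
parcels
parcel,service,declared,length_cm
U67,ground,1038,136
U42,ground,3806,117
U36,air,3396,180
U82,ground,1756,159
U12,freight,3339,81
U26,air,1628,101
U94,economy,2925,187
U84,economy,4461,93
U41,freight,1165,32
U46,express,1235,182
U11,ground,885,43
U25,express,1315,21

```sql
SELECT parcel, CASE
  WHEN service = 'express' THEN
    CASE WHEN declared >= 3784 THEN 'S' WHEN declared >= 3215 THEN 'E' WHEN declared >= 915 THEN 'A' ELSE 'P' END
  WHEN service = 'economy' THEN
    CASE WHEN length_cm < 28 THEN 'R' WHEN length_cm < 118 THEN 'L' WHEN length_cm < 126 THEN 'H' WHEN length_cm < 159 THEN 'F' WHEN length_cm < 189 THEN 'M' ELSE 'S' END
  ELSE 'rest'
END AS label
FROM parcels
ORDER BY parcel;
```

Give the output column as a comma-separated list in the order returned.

parcel=U11: service='ground' → outer ELSE → rest
parcel=U12: service='freight' → outer ELSE → rest
parcel=U25: service='express' → inner[declared >= 915] → A
parcel=U26: service='air' → outer ELSE → rest
parcel=U36: service='air' → outer ELSE → rest
parcel=U41: service='freight' → outer ELSE → rest
parcel=U42: service='ground' → outer ELSE → rest
parcel=U46: service='express' → inner[declared >= 915] → A
parcel=U67: service='ground' → outer ELSE → rest
parcel=U82: service='ground' → outer ELSE → rest
parcel=U84: service='economy' → inner[length_cm < 118] → L
parcel=U94: service='economy' → inner[length_cm < 189] → M

rest, rest, A, rest, rest, rest, rest, A, rest, rest, L, M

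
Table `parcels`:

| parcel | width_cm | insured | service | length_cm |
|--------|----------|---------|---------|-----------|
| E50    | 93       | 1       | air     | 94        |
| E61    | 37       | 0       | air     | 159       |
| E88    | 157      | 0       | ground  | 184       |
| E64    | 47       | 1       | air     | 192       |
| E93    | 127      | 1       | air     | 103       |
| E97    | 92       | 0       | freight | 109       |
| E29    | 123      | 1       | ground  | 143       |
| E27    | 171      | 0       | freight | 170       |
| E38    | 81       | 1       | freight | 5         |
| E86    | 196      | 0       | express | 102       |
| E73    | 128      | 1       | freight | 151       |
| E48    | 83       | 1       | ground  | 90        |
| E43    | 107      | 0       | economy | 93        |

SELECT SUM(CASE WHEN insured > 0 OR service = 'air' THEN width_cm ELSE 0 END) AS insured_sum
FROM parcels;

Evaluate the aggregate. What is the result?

parcel=E50: ✓ → 93
parcel=E61: ✓ → 37
parcel=E88: ✗
parcel=E64: ✓ → 47
parcel=E93: ✓ → 127
parcel=E97: ✗
parcel=E29: ✓ → 123
parcel=E27: ✗
parcel=E38: ✓ → 81
parcel=E86: ✗
parcel=E73: ✓ → 128
parcel=E48: ✓ → 83
parcel=E43: ✗
insured_sum = 93 + 37 + 47 + 127 + 123 + 81 + 128 + 83 = 719

719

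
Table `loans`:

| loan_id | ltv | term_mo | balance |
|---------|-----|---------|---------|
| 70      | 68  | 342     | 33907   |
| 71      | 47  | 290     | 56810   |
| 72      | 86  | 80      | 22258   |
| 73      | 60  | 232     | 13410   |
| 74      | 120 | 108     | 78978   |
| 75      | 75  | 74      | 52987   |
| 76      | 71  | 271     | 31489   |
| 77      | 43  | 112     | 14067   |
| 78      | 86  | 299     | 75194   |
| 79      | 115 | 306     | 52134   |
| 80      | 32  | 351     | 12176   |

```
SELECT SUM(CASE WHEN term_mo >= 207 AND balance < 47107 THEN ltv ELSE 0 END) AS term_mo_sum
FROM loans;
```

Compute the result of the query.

loan_id=70: ✓ → 68
loan_id=71: ✗
loan_id=72: ✗
loan_id=73: ✓ → 60
loan_id=74: ✗
loan_id=75: ✗
loan_id=76: ✓ → 71
loan_id=77: ✗
loan_id=78: ✗
loan_id=79: ✗
loan_id=80: ✓ → 32
term_mo_sum = 68 + 60 + 71 + 32 = 231

231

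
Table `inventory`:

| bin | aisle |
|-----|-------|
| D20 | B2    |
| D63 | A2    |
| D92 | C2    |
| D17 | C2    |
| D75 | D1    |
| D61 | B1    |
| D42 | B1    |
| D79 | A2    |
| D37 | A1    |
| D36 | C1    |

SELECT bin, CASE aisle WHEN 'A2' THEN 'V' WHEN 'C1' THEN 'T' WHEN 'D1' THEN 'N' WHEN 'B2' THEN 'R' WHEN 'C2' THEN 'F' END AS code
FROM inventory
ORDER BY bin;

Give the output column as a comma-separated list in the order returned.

bin=D17: aisle='C2' → F
bin=D20: aisle='B2' → R
bin=D36: aisle='C1' → T
bin=D37: (no match → NULL) → NULL
bin=D42: (no match → NULL) → NULL
bin=D61: (no match → NULL) → NULL
bin=D63: aisle='A2' → V
bin=D75: aisle='D1' → N
bin=D79: aisle='A2' → V
bin=D92: aisle='C2' → F

F, R, T, NULL, NULL, NULL, V, N, V, F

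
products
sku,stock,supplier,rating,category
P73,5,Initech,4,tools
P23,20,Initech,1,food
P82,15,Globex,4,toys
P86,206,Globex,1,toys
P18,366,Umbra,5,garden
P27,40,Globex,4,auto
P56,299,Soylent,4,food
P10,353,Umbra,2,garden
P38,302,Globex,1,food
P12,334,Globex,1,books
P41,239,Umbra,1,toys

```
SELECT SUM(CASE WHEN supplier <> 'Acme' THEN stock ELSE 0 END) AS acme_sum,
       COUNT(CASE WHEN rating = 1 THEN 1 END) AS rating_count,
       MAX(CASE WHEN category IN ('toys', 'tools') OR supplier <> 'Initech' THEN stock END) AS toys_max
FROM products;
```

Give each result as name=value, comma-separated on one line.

[acme_sum: supplier <> 'Acme']
sku=P73: ✓ → 5
sku=P23: ✓ → 20
sku=P82: ✓ → 15
sku=P86: ✓ → 206
sku=P18: ✓ → 366
sku=P27: ✓ → 40
sku=P56: ✓ → 299
sku=P10: ✓ → 353
sku=P38: ✓ → 302
sku=P12: ✓ → 334
sku=P41: ✓ → 239
acme_sum = 5 + 20 + 15 + 206 + 366 + 40 + 299 + 353 + 302 + 334 + 239 = 2179
—
[rating_count: rating = 1]
sku=P73: ✗
sku=P23: ✓ → 1
sku=P82: ✗
sku=P86: ✓ → 1
sku=P18: ✗
sku=P27: ✗
sku=P56: ✗
sku=P10: ✗
sku=P38: ✓ → 1
sku=P12: ✓ → 1
sku=P41: ✓ → 1
rating_count = COUNT(1, 1, 1, 1, 1) = 5
—
[toys_max: category IN ('toys', 'tools') OR supplier <> 'Initech']
sku=P73: ✓ → 5
sku=P23: ✗
sku=P82: ✓ → 15
sku=P86: ✓ → 206
sku=P18: ✓ → 366
sku=P27: ✓ → 40
sku=P56: ✓ → 299
sku=P10: ✓ → 353
sku=P38: ✓ → 302
sku=P12: ✓ → 334
sku=P41: ✓ → 239
toys_max = MAX(5, 15, 206, 366, 40, 299, 353, 302, 334, 239) = 366

acme_sum=2179, rating_count=5, toys_max=366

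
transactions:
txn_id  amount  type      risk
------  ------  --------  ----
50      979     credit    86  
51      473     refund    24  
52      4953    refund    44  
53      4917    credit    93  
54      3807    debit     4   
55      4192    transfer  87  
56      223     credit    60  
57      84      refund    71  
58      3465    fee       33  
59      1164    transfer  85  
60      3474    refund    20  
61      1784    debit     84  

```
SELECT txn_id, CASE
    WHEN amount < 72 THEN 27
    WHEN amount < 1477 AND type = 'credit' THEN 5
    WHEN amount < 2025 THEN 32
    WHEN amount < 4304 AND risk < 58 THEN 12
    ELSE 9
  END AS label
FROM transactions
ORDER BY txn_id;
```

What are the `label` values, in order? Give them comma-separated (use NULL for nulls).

txn_id=50: amount < 1477 AND type = 'credit' → 5
txn_id=51: amount < 2025 → 32
txn_id=52: ELSE → 9
txn_id=53: ELSE → 9
txn_id=54: amount < 4304 AND risk < 58 → 12
txn_id=55: ELSE → 9
txn_id=56: amount < 1477 AND type = 'credit' → 5
txn_id=57: amount < 2025 → 32
txn_id=58: amount < 4304 AND risk < 58 → 12
txn_id=59: amount < 2025 → 32
txn_id=60: amount < 4304 AND risk < 58 → 12
txn_id=61: amount < 2025 → 32

5, 32, 9, 9, 12, 9, 5, 32, 12, 32, 12, 32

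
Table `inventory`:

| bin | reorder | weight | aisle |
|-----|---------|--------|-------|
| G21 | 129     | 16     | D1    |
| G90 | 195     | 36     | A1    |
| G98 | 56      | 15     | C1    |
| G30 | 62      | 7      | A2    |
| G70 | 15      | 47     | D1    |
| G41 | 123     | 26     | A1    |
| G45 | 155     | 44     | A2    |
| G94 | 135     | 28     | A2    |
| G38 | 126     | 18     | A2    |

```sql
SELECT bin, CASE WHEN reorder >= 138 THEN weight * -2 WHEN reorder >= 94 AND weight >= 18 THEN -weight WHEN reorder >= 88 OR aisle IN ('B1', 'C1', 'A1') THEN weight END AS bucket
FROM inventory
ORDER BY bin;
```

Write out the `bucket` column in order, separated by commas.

bin=G21: reorder >= 88 OR aisle IN ('B1', 'C1', 'A1') → 16
bin=G30: (no match → NULL) → NULL
bin=G38: reorder >= 94 AND weight >= 18 → -18
bin=G41: reorder >= 94 AND weight >= 18 → -26
bin=G45: reorder >= 138 → -88
bin=G70: (no match → NULL) → NULL
bin=G90: reorder >= 138 → -72
bin=G94: reorder >= 94 AND weight >= 18 → -28
bin=G98: reorder >= 88 OR aisle IN ('B1', 'C1', 'A1') → 15

16, NULL, -18, -26, -88, NULL, -72, -28, 15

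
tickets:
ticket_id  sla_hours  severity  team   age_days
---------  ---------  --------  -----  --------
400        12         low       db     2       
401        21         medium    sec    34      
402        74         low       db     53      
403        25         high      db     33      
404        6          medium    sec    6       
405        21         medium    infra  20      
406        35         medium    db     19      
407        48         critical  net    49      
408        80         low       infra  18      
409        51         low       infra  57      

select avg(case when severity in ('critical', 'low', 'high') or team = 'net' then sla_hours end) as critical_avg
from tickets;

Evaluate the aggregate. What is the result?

ticket_id=400: ✓ → 12
ticket_id=401: ✗
ticket_id=402: ✓ → 74
ticket_id=403: ✓ → 25
ticket_id=404: ✗
ticket_id=405: ✗
ticket_id=406: ✗
ticket_id=407: ✓ → 48
ticket_id=408: ✓ → 80
ticket_id=409: ✓ → 51
critical_avg = (12 + 74 + 25 + 48 + 80 + 51) / 6 = 48.3333333333

48.3333333333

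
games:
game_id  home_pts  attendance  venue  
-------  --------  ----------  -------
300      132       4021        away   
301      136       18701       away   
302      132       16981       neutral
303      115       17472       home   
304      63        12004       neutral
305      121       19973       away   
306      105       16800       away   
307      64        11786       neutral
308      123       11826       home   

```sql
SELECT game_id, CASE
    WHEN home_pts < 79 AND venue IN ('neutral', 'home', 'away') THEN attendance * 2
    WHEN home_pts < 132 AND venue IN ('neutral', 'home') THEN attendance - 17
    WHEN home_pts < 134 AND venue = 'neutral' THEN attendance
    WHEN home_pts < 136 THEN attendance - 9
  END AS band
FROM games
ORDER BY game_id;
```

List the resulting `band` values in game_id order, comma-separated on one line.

4012, NULL, 16981, 17455, 24008, 19964, 16791, 23572, 11809

game_id=300: home_pts < 136 → 4012
game_id=301: (no match → NULL) → NULL
game_id=302: home_pts < 134 AND venue = 'neutral' → 16981
game_id=303: home_pts < 132 AND venue IN ('neutral', 'home') → 17455
game_id=304: home_pts < 79 AND venue IN ('neutral', 'home', 'away') → 24008
game_id=305: home_pts < 136 → 19964
game_id=306: home_pts < 136 → 16791
game_id=307: home_pts < 79 AND venue IN ('neutral', 'home', 'away') → 23572
game_id=308: home_pts < 132 AND venue IN ('neutral', 'home') → 11809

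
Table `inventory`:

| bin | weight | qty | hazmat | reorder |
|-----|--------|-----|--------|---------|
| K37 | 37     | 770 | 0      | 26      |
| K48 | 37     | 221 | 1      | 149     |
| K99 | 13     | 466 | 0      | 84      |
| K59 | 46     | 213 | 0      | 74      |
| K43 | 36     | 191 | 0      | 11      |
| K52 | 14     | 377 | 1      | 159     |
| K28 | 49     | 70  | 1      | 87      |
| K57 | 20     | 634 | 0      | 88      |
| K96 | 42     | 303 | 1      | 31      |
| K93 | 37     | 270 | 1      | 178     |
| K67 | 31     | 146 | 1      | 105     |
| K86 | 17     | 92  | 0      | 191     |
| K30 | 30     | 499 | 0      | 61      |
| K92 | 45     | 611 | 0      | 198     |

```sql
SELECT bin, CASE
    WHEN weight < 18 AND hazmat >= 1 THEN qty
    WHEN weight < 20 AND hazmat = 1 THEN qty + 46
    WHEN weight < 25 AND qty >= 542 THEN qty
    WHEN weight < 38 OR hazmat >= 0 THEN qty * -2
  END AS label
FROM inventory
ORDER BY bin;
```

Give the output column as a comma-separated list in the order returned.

bin=K28: weight < 38 OR hazmat >= 0 → -140
bin=K30: weight < 38 OR hazmat >= 0 → -998
bin=K37: weight < 38 OR hazmat >= 0 → -1540
bin=K43: weight < 38 OR hazmat >= 0 → -382
bin=K48: weight < 38 OR hazmat >= 0 → -442
bin=K52: weight < 18 AND hazmat >= 1 → 377
bin=K57: weight < 25 AND qty >= 542 → 634
bin=K59: weight < 38 OR hazmat >= 0 → -426
bin=K67: weight < 38 OR hazmat >= 0 → -292
bin=K86: weight < 38 OR hazmat >= 0 → -184
bin=K92: weight < 38 OR hazmat >= 0 → -1222
bin=K93: weight < 38 OR hazmat >= 0 → -540
bin=K96: weight < 38 OR hazmat >= 0 → -606
bin=K99: weight < 38 OR hazmat >= 0 → -932

-140, -998, -1540, -382, -442, 377, 634, -426, -292, -184, -1222, -540, -606, -932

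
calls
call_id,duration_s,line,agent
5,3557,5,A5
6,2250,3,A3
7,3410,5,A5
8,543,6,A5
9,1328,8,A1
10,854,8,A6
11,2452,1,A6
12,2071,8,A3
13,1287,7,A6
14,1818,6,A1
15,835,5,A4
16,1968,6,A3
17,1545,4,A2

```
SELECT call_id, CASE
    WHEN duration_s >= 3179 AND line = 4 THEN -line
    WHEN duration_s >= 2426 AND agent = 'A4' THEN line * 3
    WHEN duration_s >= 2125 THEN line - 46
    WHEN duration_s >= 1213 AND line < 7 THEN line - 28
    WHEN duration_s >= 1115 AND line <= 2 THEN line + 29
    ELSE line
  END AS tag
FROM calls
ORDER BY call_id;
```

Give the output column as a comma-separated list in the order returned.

-41, -43, -41, 6, 8, 8, -45, 8, 7, -22, 5, -22, -24

call_id=5: duration_s >= 2125 → -41
call_id=6: duration_s >= 2125 → -43
call_id=7: duration_s >= 2125 → -41
call_id=8: ELSE → 6
call_id=9: ELSE → 8
call_id=10: ELSE → 8
call_id=11: duration_s >= 2125 → -45
call_id=12: ELSE → 8
call_id=13: ELSE → 7
call_id=14: duration_s >= 1213 AND line < 7 → -22
call_id=15: ELSE → 5
call_id=16: duration_s >= 1213 AND line < 7 → -22
call_id=17: duration_s >= 1213 AND line < 7 → -24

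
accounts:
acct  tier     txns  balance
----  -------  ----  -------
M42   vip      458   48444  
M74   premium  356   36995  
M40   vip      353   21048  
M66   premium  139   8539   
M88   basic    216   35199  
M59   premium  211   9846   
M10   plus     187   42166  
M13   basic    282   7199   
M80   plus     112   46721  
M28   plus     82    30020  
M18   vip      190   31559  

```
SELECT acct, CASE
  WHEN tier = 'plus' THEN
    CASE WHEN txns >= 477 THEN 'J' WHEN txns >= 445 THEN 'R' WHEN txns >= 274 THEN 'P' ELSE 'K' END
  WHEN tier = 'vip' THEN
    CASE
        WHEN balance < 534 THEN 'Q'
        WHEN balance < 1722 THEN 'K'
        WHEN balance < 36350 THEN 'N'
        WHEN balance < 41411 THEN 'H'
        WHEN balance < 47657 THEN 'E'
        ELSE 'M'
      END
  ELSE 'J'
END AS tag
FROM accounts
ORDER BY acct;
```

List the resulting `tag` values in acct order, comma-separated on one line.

K, J, N, K, N, M, J, J, J, K, J

acct=M10: tier='plus' → inner[ELSE] → K
acct=M13: tier='basic' → outer ELSE → J
acct=M18: tier='vip' → inner[balance < 36350] → N
acct=M28: tier='plus' → inner[ELSE] → K
acct=M40: tier='vip' → inner[balance < 36350] → N
acct=M42: tier='vip' → inner[ELSE] → M
acct=M59: tier='premium' → outer ELSE → J
acct=M66: tier='premium' → outer ELSE → J
acct=M74: tier='premium' → outer ELSE → J
acct=M80: tier='plus' → inner[ELSE] → K
acct=M88: tier='basic' → outer ELSE → J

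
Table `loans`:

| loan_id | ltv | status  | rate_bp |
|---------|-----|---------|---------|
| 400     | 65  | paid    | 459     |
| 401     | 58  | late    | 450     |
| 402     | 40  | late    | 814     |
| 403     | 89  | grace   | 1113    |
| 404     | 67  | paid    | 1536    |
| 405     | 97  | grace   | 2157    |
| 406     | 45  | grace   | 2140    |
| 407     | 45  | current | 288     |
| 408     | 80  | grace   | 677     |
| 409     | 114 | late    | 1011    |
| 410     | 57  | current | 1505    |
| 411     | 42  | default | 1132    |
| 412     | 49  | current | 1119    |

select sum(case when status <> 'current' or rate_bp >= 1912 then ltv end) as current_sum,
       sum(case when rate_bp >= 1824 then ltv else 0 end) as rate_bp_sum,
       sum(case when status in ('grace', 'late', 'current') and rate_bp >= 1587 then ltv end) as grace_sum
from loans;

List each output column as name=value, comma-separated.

[current_sum: status <> 'current' or rate_bp >= 1912]
loan_id=400: ✓ → 65
loan_id=401: ✓ → 58
loan_id=402: ✓ → 40
loan_id=403: ✓ → 89
loan_id=404: ✓ → 67
loan_id=405: ✓ → 97
loan_id=406: ✓ → 45
loan_id=407: ✗
loan_id=408: ✓ → 80
loan_id=409: ✓ → 114
loan_id=410: ✗
loan_id=411: ✓ → 42
loan_id=412: ✗
current_sum = 65 + 58 + 40 + 89 + 67 + 97 + 45 + 80 + 114 + 42 = 697
—
[rate_bp_sum: rate_bp >= 1824]
loan_id=400: ✗
loan_id=401: ✗
loan_id=402: ✗
loan_id=403: ✗
loan_id=404: ✗
loan_id=405: ✓ → 97
loan_id=406: ✓ → 45
loan_id=407: ✗
loan_id=408: ✗
loan_id=409: ✗
loan_id=410: ✗
loan_id=411: ✗
loan_id=412: ✗
rate_bp_sum = 97 + 45 = 142
—
[grace_sum: status in ('grace', 'late', 'current') and rate_bp >= 1587]
loan_id=400: ✗
loan_id=401: ✗
loan_id=402: ✗
loan_id=403: ✗
loan_id=404: ✗
loan_id=405: ✓ → 97
loan_id=406: ✓ → 45
loan_id=407: ✗
loan_id=408: ✗
loan_id=409: ✗
loan_id=410: ✗
loan_id=411: ✗
loan_id=412: ✗
grace_sum = 97 + 45 = 142

current_sum=697, rate_bp_sum=142, grace_sum=142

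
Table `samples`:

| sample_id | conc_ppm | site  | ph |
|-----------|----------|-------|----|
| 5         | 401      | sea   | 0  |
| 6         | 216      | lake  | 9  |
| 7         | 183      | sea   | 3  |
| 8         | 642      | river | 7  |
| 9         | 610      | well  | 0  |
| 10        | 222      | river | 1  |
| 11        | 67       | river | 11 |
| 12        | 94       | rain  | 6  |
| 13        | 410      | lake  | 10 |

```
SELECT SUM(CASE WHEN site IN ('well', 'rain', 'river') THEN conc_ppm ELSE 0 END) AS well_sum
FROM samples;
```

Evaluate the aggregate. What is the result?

sample_id=5: ✗
sample_id=6: ✗
sample_id=7: ✗
sample_id=8: ✓ → 642
sample_id=9: ✓ → 610
sample_id=10: ✓ → 222
sample_id=11: ✓ → 67
sample_id=12: ✓ → 94
sample_id=13: ✗
well_sum = 642 + 610 + 222 + 67 + 94 = 1635

1635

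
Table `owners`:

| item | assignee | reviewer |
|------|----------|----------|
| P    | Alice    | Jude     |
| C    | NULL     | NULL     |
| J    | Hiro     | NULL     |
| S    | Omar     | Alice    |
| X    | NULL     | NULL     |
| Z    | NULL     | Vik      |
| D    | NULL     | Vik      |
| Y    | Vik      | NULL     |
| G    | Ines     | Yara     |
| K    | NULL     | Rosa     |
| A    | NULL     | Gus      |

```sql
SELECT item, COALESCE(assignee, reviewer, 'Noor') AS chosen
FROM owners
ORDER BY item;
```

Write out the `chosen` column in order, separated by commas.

item=A: assignee=NULL, reviewer=Gus → Gus
item=C: assignee=NULL, reviewer=NULL, → literal Noor → Noor
item=D: assignee=NULL, reviewer=Vik → Vik
item=G: assignee=Ines → Ines
item=J: assignee=Hiro → Hiro
item=K: assignee=NULL, reviewer=Rosa → Rosa
item=P: assignee=Alice → Alice
item=S: assignee=Omar → Omar
item=X: assignee=NULL, reviewer=NULL, → literal Noor → Noor
item=Y: assignee=Vik → Vik
item=Z: assignee=NULL, reviewer=Vik → Vik

Gus, Noor, Vik, Ines, Hiro, Rosa, Alice, Omar, Noor, Vik, Vik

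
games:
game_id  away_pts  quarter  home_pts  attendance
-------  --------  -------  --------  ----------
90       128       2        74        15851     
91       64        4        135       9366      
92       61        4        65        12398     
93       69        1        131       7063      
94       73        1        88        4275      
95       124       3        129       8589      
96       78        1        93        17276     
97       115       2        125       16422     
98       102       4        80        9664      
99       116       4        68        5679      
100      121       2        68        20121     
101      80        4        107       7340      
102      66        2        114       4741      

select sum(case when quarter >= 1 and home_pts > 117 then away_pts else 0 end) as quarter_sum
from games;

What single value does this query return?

372

game_id=90: ✗
game_id=91: ✓ → 64
game_id=92: ✗
game_id=93: ✓ → 69
game_id=94: ✗
game_id=95: ✓ → 124
game_id=96: ✗
game_id=97: ✓ → 115
game_id=98: ✗
game_id=99: ✗
game_id=100: ✗
game_id=101: ✗
game_id=102: ✗
quarter_sum = 64 + 69 + 124 + 115 = 372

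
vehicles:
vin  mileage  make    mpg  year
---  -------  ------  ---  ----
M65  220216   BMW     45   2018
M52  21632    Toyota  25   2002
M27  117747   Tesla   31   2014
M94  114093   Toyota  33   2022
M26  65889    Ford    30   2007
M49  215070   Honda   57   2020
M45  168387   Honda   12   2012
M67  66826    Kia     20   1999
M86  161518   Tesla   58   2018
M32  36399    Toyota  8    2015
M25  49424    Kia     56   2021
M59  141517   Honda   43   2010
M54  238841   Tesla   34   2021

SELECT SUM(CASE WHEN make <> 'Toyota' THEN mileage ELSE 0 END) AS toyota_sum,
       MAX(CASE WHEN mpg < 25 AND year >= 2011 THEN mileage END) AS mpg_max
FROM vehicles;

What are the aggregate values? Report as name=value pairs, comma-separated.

toyota_sum=1445435, mpg_max=168387

[toyota_sum: make <> 'Toyota']
vin=M65: ✓ → 220216
vin=M52: ✗
vin=M27: ✓ → 117747
vin=M94: ✗
vin=M26: ✓ → 65889
vin=M49: ✓ → 215070
vin=M45: ✓ → 168387
vin=M67: ✓ → 66826
vin=M86: ✓ → 161518
vin=M32: ✗
vin=M25: ✓ → 49424
vin=M59: ✓ → 141517
vin=M54: ✓ → 238841
toyota_sum = 220216 + 117747 + 65889 + 215070 + 168387 + 66826 + 161518 + 49424 + 141517 + 238841 = 1445435
—
[mpg_max: mpg < 25 AND year >= 2011]
vin=M65: ✗
vin=M52: ✗
vin=M27: ✗
vin=M94: ✗
vin=M26: ✗
vin=M49: ✗
vin=M45: ✓ → 168387
vin=M67: ✗
vin=M86: ✗
vin=M32: ✓ → 36399
vin=M25: ✗
vin=M59: ✗
vin=M54: ✗
mpg_max = MAX(168387, 36399) = 168387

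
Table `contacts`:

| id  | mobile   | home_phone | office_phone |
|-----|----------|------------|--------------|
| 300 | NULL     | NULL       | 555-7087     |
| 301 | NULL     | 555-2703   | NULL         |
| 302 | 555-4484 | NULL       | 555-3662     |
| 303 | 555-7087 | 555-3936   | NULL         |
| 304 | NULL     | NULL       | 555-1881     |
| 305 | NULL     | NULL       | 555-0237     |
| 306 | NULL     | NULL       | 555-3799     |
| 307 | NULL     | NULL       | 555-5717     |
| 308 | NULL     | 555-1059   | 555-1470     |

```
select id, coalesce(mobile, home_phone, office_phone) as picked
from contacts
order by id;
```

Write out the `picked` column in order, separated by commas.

id=300: mobile=NULL, home_phone=NULL, office_phone=555-7087 → 555-7087
id=301: mobile=NULL, home_phone=555-2703 → 555-2703
id=302: mobile=555-4484 → 555-4484
id=303: mobile=555-7087 → 555-7087
id=304: mobile=NULL, home_phone=NULL, office_phone=555-1881 → 555-1881
id=305: mobile=NULL, home_phone=NULL, office_phone=555-0237 → 555-0237
id=306: mobile=NULL, home_phone=NULL, office_phone=555-3799 → 555-3799
id=307: mobile=NULL, home_phone=NULL, office_phone=555-5717 → 555-5717
id=308: mobile=NULL, home_phone=555-1059 → 555-1059

555-7087, 555-2703, 555-4484, 555-7087, 555-1881, 555-0237, 555-3799, 555-5717, 555-1059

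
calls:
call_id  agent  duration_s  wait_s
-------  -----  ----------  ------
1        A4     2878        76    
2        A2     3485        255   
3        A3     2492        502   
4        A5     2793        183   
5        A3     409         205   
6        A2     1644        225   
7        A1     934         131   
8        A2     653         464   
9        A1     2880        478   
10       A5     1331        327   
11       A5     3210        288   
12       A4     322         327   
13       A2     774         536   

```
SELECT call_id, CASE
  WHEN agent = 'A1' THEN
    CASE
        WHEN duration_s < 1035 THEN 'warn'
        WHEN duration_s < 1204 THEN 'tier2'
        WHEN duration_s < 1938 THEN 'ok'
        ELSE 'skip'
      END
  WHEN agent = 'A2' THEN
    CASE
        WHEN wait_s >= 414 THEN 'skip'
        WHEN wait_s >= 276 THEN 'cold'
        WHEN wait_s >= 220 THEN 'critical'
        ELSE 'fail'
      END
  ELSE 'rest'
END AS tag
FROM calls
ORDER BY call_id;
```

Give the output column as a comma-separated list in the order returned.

rest, critical, rest, rest, rest, critical, warn, skip, skip, rest, rest, rest, skip

call_id=1: agent='A4' → outer ELSE → rest
call_id=2: agent='A2' → inner[wait_s >= 220] → critical
call_id=3: agent='A3' → outer ELSE → rest
call_id=4: agent='A5' → outer ELSE → rest
call_id=5: agent='A3' → outer ELSE → rest
call_id=6: agent='A2' → inner[wait_s >= 220] → critical
call_id=7: agent='A1' → inner[duration_s < 1035] → warn
call_id=8: agent='A2' → inner[wait_s >= 414] → skip
call_id=9: agent='A1' → inner[ELSE] → skip
call_id=10: agent='A5' → outer ELSE → rest
call_id=11: agent='A5' → outer ELSE → rest
call_id=12: agent='A4' → outer ELSE → rest
call_id=13: agent='A2' → inner[wait_s >= 414] → skip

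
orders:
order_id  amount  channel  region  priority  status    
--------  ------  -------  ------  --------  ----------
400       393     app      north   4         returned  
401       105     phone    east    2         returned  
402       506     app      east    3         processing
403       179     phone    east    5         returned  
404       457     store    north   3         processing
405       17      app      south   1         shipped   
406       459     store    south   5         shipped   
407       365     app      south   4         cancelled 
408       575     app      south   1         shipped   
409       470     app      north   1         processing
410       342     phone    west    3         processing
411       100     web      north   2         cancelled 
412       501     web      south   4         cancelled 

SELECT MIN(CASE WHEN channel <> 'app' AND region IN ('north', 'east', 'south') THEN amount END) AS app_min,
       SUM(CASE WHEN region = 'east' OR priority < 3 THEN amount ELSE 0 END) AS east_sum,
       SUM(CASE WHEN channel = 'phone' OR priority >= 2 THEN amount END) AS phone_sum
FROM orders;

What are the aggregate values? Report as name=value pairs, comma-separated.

[app_min: channel <> 'app' AND region IN ('north', 'east', 'south')]
order_id=400: ✗
order_id=401: ✓ → 105
order_id=402: ✗
order_id=403: ✓ → 179
order_id=404: ✓ → 457
order_id=405: ✗
order_id=406: ✓ → 459
order_id=407: ✗
order_id=408: ✗
order_id=409: ✗
order_id=410: ✗
order_id=411: ✓ → 100
order_id=412: ✓ → 501
app_min = MIN(105, 179, 457, 459, 100, 501) = 100
—
[east_sum: region = 'east' OR priority < 3]
order_id=400: ✗
order_id=401: ✓ → 105
order_id=402: ✓ → 506
order_id=403: ✓ → 179
order_id=404: ✗
order_id=405: ✓ → 17
order_id=406: ✗
order_id=407: ✗
order_id=408: ✓ → 575
order_id=409: ✓ → 470
order_id=410: ✗
order_id=411: ✓ → 100
order_id=412: ✗
east_sum = 105 + 506 + 179 + 17 + 575 + 470 + 100 = 1952
—
[phone_sum: channel = 'phone' OR priority >= 2]
order_id=400: ✓ → 393
order_id=401: ✓ → 105
order_id=402: ✓ → 506
order_id=403: ✓ → 179
order_id=404: ✓ → 457
order_id=405: ✗
order_id=406: ✓ → 459
order_id=407: ✓ → 365
order_id=408: ✗
order_id=409: ✗
order_id=410: ✓ → 342
order_id=411: ✓ → 100
order_id=412: ✓ → 501
phone_sum = 393 + 105 + 506 + 179 + 457 + 459 + 365 + 342 + 100 + 501 = 3407

app_min=100, east_sum=1952, phone_sum=3407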